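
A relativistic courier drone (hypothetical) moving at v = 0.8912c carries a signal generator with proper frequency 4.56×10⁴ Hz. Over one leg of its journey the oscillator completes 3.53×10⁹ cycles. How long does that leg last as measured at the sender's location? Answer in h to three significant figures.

Δt = 47.4 h

γ = 1/√(1 − 0.8912²) = 1/√0.2058 = 2.205
Proper time for N cycles: τ = N/f = 3.53×10⁹/(4.56×10⁴) = 7.741×10⁴ s = 21.50 h.
Lab-frame duration Δt = γτ = 2.205 × 21.50 = 47.41 h.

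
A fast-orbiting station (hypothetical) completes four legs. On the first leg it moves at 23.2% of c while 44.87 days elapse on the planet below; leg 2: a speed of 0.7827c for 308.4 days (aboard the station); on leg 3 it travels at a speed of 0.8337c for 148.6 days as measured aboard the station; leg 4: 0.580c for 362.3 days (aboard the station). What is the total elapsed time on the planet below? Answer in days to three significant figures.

Δt = 1250 days

Leg 1: 44.87 days is already measured on the planet below.
Leg 2: γ = 1/√(1 − 0.7827²) = 1/√0.3874 = 1.607; Δt_2 = 1.607 × 308.4 = 495.5 days.
Leg 3: γ = 1/√(1 − 0.8337²) = 1/√0.3049 = 1.811; Δt_3 = 1.811 × 148.6 = 269.1 days.
Leg 4: γ = 1/√(1 − 0.580²) = 1/√0.6636 = 1.228; Δt_4 = 1.228 × 362.3 = 444.7 days.
Total: 44.87 + 495.5 + 269.1 + 444.7 days.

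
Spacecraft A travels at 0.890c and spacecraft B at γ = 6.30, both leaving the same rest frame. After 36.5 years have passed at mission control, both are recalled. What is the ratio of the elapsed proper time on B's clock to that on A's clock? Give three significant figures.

A: γ = 1/√(1 − 0.890²) = 1/√0.2079 = 2.193. B: γ = 6.30.
τ_A/τ_B = γ_B/γ_A = 6.300/2.193 = 2.873, so τ_B/τ_A = 0.3481.

τ_B/τ_A = 0.348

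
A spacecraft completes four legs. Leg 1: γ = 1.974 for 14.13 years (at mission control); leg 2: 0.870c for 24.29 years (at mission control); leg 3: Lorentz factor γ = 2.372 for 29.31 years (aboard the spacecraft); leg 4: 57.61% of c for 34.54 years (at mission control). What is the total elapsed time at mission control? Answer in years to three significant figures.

Δt = 142 years

Leg 1: 14.13 years is already measured at mission control.
Leg 2: 24.29 years is already measured at mission control.
Leg 3: γ = 2.372; Δt_3 = 2.372 × 29.31 = 69.52 years.
Leg 4: 34.54 years is already measured at mission control.
Total: 14.13 + 24.29 + 69.52 + 34.54 years.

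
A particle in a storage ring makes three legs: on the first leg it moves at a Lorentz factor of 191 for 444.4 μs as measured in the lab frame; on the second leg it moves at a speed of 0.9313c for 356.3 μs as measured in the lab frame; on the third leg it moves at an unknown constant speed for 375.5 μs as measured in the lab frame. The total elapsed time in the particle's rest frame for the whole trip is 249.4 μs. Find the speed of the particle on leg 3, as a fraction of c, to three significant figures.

Leg 1: γ = 191; τ_1 = 444.4/191.0 = 2.327 μs.
Leg 2: γ = 1/√(1 − 0.9313²) = 1/√0.1327 = 2.745; τ_2 = 356.3/2.745 = 129.8 μs.
Leg 3: speed unknown; τ_3 = 375.5/γ_3.
Total proper time: 2.327 + 129.8 + τ_3 = 249.4, so τ_3 = 249.4 − 132.1 = 117.3 μs.
γ_3 = 375.5/117.3 = 3.201; β = √(1 − 1/γ²) = √0.9024.

β = 0.950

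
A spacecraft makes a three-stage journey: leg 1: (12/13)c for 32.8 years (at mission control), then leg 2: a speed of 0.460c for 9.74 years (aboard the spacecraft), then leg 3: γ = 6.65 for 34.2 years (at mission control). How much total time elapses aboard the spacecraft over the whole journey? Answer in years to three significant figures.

τ = 27.5 years

Leg 1: γ = 1/√(1 − (12/13)²) = 13/5 = 2.600; τ_1 = 32.8/2.600 = 12.62 years.
Leg 2: 9.74 years is already measured aboard the spacecraft.
Leg 3: γ = 6.65; τ_3 = 34.2/6.650 = 5.143 years.
Total: 12.62 + 9.740 + 5.143 years.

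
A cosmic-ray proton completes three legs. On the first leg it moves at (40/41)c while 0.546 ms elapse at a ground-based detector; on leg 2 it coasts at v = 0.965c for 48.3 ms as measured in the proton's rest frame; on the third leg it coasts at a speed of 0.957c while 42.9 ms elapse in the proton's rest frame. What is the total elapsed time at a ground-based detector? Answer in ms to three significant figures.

Δt = 333 ms

Leg 1: 0.546 ms is already measured at a ground-based detector.
Leg 2: γ = 1/√(1 − 0.965²) = 1/√0.06878 = 3.813; Δt_2 = 3.813 × 48.3 = 184.2 ms.
Leg 3: γ = 1/√(1 − 0.957²) = 1/√0.08415 = 3.447; Δt_3 = 3.447 × 42.9 = 147.9 ms.
Total: 0.5460 + 184.2 + 147.9 ms.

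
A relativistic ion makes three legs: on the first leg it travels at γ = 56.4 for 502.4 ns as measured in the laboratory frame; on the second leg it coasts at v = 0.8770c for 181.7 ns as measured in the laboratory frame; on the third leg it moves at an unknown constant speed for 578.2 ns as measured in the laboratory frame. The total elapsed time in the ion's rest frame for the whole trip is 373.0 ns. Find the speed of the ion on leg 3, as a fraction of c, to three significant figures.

Leg 1: γ = 56.4; τ_1 = 502.4/56.40 = 8.908 ns.
Leg 2: γ = 1/√(1 − 0.8770²) = 1/√0.2309 = 2.081; τ_2 = 181.7/2.081 = 87.31 ns.
Leg 3: speed unknown; τ_3 = 578.2/γ_3.
Total proper time: 8.908 + 87.31 + τ_3 = 373.0, so τ_3 = 373.0 − 96.21 = 276.8 ns.
γ_3 = 578.2/276.8 = 2.089; β = √(1 − 1/γ²) = √0.7708.

β = 0.878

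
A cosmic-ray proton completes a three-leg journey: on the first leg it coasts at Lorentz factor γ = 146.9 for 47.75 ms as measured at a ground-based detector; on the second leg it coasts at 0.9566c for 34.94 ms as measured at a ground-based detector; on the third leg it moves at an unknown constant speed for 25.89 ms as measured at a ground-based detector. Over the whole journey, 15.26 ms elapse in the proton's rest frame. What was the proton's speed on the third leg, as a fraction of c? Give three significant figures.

Leg 1: γ = 146.9; τ_1 = 47.75/146.9 = 0.3251 ms.
Leg 2: γ = 1/√(1 − 0.9566²) = 1/√0.08492 = 3.432; τ_2 = 34.94/3.432 = 10.18 ms.
Leg 3: speed unknown; τ_3 = 25.89/γ_3.
Total proper time: 0.3251 + 10.18 + τ_3 = 15.26, so τ_3 = 15.26 − 10.51 = 4.753 ms.
γ_3 = 25.89/4.753 = 5.447; β = √(1 − 1/γ²) = √0.9663.

β = 0.983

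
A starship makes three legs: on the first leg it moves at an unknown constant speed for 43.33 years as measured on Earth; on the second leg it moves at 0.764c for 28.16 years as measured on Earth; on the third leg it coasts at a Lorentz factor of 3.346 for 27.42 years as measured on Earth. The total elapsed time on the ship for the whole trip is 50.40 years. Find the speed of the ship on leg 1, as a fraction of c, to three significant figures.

Leg 1: speed unknown; τ_1 = 43.33/γ_1.
Leg 2: γ = 1/√(1 − 0.764²) = 1/√0.4163 = 1.550; τ_2 = 28.16/1.550 = 18.17 years.
Leg 3: γ = 3.346; τ_3 = 27.42/3.346 = 8.195 years.
Total proper time: τ_1 + 18.17 + 8.195 = 50.40, so τ_1 = 50.40 − 26.36 = 24.04 years.
γ_1 = 43.33/24.04 = 1.803; β = √(1 − 1/γ²) = √0.6923.

β = 0.832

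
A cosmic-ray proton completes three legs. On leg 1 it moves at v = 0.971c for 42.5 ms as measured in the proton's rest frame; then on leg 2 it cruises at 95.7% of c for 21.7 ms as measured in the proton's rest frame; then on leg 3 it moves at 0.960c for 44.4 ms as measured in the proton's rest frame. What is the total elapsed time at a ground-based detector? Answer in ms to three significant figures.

Δt = 411 ms

Leg 1: γ = 1/√(1 − 0.971²) = 1/√0.05716 = 4.183; Δt_1 = 4.183 × 42.5 = 177.8 ms.
Leg 2: β = 0.957; γ = 1/√(1 − 0.957²) = 1/√0.08415 = 3.447; Δt_2 = 3.447 × 21.7 = 74.80 ms.
Leg 3: γ = 1/√(1 − 0.960²) = 25/7 ≈ 3.571; Δt_3 = 3.571 × 44.4 = 158.6 ms.
Total: 177.8 + 74.80 + 158.6 ms.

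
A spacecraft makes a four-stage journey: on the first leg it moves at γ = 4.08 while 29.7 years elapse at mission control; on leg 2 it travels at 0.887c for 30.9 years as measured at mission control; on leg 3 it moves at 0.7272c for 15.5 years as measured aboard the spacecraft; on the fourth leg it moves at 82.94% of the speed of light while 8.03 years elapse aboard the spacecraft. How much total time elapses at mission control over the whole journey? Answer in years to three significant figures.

Leg 1: 29.7 years is already measured at mission control.
Leg 2: 30.9 years is already measured at mission control.
Leg 3: γ = 1/√(1 − 0.7272²) = 1/√0.4712 = 1.457; Δt_3 = 1.457 × 15.5 = 22.58 years.
Leg 4: β = 0.8294; γ = 1/√(1 − 0.8294²) = 1/√0.3121 = 1.790; Δt_4 = 1.790 × 8.03 = 14.37 years.
Total: 29.70 + 30.90 + 22.58 + 14.37 years.

Δt = 97.6 years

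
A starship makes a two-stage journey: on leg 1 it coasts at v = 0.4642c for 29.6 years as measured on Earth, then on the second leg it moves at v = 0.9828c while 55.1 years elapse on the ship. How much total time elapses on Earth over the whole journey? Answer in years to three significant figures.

Δt = 328 years

Leg 1: 29.6 years is already measured on Earth.
Leg 2: γ = 1/√(1 − 0.9828²) = 1/√0.03410 = 5.415; Δt_2 = 5.415 × 55.1 = 298.4 years.
Total: 29.60 + 298.4 years.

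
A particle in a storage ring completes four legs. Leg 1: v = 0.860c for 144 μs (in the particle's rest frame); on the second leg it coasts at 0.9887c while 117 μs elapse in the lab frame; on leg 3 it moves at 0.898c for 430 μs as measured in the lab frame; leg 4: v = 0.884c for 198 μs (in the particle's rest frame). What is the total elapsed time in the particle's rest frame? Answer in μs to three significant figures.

Leg 1: 144 μs is already measured in the particle's rest frame.
Leg 2: γ = 1/√(1 − 0.9887²) = 1/√0.02247 = 6.671; τ_2 = 117/6.671 = 17.54 μs.
Leg 3: γ = 1/√(1 − 0.898²) = 1/√0.1936 = 2.273; τ_3 = 430/2.273 = 189.2 μs.
Leg 4: 198 μs is already measured in the particle's rest frame.
Total: 144.0 + 17.54 + 189.2 + 198.0 μs.

τ = 549 μs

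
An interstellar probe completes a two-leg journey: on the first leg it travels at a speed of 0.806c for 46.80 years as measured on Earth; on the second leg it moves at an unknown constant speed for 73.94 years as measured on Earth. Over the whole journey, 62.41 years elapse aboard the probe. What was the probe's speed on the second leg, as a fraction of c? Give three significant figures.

Leg 1: γ = 1/√(1 − 0.806²) = 1/√0.3504 = 1.689; τ_1 = 46.80/1.689 = 27.70 years.
Leg 2: speed unknown; τ_2 = 73.94/γ_2.
Total proper time: 27.70 + τ_2 = 62.41, so τ_2 = 62.41 − 27.70 = 34.71 years.
γ_2 = 73.94/34.71 = 2.130; β = √(1 − 1/γ²) = √0.7797.

β = 0.883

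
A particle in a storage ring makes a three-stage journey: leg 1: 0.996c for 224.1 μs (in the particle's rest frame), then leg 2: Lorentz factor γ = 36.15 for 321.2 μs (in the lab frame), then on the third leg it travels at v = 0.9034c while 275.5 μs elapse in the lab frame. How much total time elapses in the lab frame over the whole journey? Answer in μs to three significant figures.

Leg 1: γ = 1/√(1 − 0.996²) = 1/√0.007984 = 11.19; Δt_1 = 11.19 × 224.1 = 2508 μs.
Leg 2: 321.2 μs is already measured in the lab frame.
Leg 3: 275.5 μs is already measured in the lab frame.
Total: 2508 + 321.2 + 275.5 μs.

Δt = 3100 μs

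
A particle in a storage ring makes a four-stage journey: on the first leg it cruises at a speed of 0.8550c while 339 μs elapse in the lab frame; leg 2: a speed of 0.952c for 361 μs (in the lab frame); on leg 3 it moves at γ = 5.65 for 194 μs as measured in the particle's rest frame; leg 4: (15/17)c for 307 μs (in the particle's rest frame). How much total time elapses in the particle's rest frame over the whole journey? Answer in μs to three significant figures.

τ = 787 μs

Leg 1: γ = 1/√(1 − 0.8550²) = 1/√0.2690 = 1.928; τ_1 = 339/1.928 = 175.8 μs.
Leg 2: γ = 1/√(1 − 0.952²) = 1/√0.09370 = 3.267; τ_2 = 361/3.267 = 110.5 μs.
Leg 3: 194 μs is already measured in the particle's rest frame.
Leg 4: 307 μs is already measured in the particle's rest frame.
Total: 175.8 + 110.5 + 194.0 + 307.0 μs.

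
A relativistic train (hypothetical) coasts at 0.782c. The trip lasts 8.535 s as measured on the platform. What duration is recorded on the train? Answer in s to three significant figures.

τ = 5.32 s

γ = 1/√(1 − 0.782²) = 1/√0.3885 = 1.604
The interval measured on the platform is the dilated one; the clock on the train measures the proper time τ = Δt/γ = 8.535/1.604 s.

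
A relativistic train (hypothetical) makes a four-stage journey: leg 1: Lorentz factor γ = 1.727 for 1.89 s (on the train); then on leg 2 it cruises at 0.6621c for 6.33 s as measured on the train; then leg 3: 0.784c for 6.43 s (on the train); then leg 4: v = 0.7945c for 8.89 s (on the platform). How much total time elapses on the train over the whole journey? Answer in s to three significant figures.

τ = 20.0 s

Leg 1: 1.89 s is already measured on the train.
Leg 2: 6.33 s is already measured on the train.
Leg 3: 6.43 s is already measured on the train.
Leg 4: γ = 1/√(1 − 0.7945²) = 1/√0.3688 = 1.647; τ_4 = 8.89/1.647 = 5.399 s.
Total: 1.890 + 6.330 + 6.430 + 5.399 s.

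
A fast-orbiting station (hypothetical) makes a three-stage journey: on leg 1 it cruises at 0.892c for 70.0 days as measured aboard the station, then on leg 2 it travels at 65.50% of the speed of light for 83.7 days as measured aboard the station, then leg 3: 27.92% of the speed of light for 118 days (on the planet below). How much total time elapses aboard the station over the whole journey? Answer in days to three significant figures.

τ = 267 days

Leg 1: 70.0 days is already measured aboard the station.
Leg 2: 83.7 days is already measured aboard the station.
Leg 3: β = 0.2792; γ = 1/√(1 − 0.2792²) = 1/√0.9220 = 1.041; τ_3 = 118/1.041 = 113.3 days.
Total: 70.00 + 83.70 + 113.3 days.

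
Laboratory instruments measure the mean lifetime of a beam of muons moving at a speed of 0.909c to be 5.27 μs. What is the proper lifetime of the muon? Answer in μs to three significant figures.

τ₀ = 2.20 μs

γ = 1/√(1 − 0.909²) = 1/√0.1737 = 2.399
The lab-frame lifetime is the dilated interval; the proper lifetime is τ₀ = Δt/γ = 5.27/2.399 μs.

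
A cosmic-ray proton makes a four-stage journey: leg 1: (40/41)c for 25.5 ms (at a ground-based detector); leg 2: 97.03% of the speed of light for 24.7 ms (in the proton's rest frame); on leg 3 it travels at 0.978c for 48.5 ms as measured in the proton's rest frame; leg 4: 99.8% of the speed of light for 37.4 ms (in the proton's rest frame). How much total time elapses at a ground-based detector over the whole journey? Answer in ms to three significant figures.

Δt = 952 ms

Leg 1: 25.5 ms is already measured at a ground-based detector.
Leg 2: β = 0.9703; γ = 1/√(1 − 0.9703²) = 1/√0.05852 = 4.134; Δt_2 = 4.134 × 24.7 = 102.1 ms.
Leg 3: γ = 1/√(1 − 0.978²) = 1/√0.04352 = 4.794; Δt_3 = 4.794 × 48.5 = 232.5 ms.
Leg 4: β = 0.998; γ = 1/√(1 − 0.998²) = 1/√0.003996 = 15.82; Δt_4 = 15.82 × 37.4 = 591.6 ms.
Total: 25.50 + 102.1 + 232.5 + 591.6 ms.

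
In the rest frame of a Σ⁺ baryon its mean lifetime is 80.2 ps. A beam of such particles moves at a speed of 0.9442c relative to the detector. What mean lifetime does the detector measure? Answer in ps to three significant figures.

Δt = 243 ps

γ = 1/√(1 − 0.9442²) = 1/√0.1085 = 3.036
The rest-frame lifetime is the proper time; the lab measures the dilated interval Δt = γτ₀ = 3.036 × 80.2 ps.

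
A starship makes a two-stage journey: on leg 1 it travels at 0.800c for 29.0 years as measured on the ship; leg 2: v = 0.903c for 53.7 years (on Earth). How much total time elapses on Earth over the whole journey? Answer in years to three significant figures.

Δt = 102 years

Leg 1: γ = 1/√(1 − 0.800²) = 5/3 ≈ 1.667; Δt_1 = 1.667 × 29.0 = 48.33 years.
Leg 2: 53.7 years is already measured on Earth.
Total: 48.33 + 53.70 years.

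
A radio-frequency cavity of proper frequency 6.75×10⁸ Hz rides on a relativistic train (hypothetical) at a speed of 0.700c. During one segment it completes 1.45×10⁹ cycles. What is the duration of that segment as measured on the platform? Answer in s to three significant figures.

γ = 1/√(1 − 0.700²) = 1/√0.5100 = 1.400
Proper time for N cycles: τ = N/f = 1.45×10⁹/(6.75×10⁸) = 2.148×10⁰ s = 2.148 s.
Lab-frame duration Δt = γτ = 1.400 × 2.148 = 3.008 s.

Δt = 3.01 s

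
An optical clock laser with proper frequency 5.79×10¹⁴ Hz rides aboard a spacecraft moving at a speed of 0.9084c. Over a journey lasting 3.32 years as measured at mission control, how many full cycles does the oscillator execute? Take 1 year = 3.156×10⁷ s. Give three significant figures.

γ = 1/√(1 − 0.9084²) = 1/√0.1748 = 2.392
The oscillator's own cycle count is N = f × τ where τ is the proper time aboard the spacecraft. τ = Δt/γ = 3.32/2.392 = 1.388 years = 4.381×10⁷ s.
N = 5.79×10¹⁴ × 4.381×10⁷ = 2.537×10²².

N = 2.54×10²²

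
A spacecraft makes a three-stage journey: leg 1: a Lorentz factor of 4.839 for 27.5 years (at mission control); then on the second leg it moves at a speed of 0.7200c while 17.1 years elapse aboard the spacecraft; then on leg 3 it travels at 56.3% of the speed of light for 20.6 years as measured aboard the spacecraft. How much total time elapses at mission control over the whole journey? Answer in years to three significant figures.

Δt = 77.1 years

Leg 1: 27.5 years is already measured at mission control.
Leg 2: γ = 1/√(1 − 0.7200²) = 1/√0.4816 = 1.441; Δt_2 = 1.441 × 17.1 = 24.64 years.
Leg 3: β = 0.563; γ = 1/√(1 − 0.563²) = 1/√0.6830 = 1.210; Δt_3 = 1.210 × 20.6 = 24.93 years.
Total: 27.50 + 24.64 + 24.93 years.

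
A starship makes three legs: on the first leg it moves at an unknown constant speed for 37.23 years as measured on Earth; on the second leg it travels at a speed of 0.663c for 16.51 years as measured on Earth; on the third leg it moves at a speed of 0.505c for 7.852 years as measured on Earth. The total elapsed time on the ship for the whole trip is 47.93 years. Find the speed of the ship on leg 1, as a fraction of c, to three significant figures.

Leg 1: speed unknown; τ_1 = 37.23/γ_1.
Leg 2: γ = 1/√(1 − 0.663²) = 1/√0.5604 = 1.336; τ_2 = 16.51/1.336 = 12.36 years.
Leg 3: γ = 1/√(1 − 0.505²) = 1/√0.7450 = 1.159; τ_3 = 7.852/1.159 = 6.777 years.
Total proper time: τ_1 + 12.36 + 6.777 = 47.93, so τ_1 = 47.93 − 19.14 = 28.79 years.
γ_1 = 37.23/28.79 = 1.293; β = √(1 − 1/γ²) = √0.4019.

β = 0.634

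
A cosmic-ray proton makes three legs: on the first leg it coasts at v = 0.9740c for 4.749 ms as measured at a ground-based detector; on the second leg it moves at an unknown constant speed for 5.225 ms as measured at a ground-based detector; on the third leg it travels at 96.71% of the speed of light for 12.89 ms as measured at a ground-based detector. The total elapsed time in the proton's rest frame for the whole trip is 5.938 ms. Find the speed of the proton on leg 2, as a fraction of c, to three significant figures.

β = 0.953

Leg 1: γ = 1/√(1 − 0.9740²) = 1/√0.05132 = 4.414; τ_1 = 4.749/4.414 = 1.076 ms.
Leg 2: speed unknown; τ_2 = 5.225/γ_2.
Leg 3: β = 0.9671; γ = 1/√(1 − 0.9671²) = 1/√0.06472 = 3.931; τ_3 = 12.89/3.931 = 3.279 ms.
Total proper time: 1.076 + τ_2 + 3.279 = 5.938, so τ_2 = 5.938 − 4.355 = 1.583 ms.
γ_2 = 5.225/1.583 = 3.301; β = √(1 − 1/γ²) = √0.9082.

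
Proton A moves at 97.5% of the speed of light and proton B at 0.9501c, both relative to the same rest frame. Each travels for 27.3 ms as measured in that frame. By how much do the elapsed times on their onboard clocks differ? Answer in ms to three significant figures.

A: β = 0.975; γ = 1/√(1 − 0.975²) = 1/√0.04938 = 4.500; τ_A = 27.3/4.500 = 6.066 ms.
B: γ = 1/√(1 − 0.9501²) = 1/√0.09731 = 3.206; τ_B = 27.3/3.206 = 8.516 ms.

|τ_A − τ_B| = 2.45 ms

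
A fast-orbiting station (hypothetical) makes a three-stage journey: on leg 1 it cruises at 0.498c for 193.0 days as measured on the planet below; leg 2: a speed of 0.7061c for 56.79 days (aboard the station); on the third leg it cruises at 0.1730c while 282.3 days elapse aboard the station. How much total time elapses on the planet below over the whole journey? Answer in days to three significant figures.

Leg 1: 193.0 days is already measured on the planet below.
Leg 2: γ = 1/√(1 − 0.7061²) = 1/√0.5014 = 1.412; Δt_2 = 1.412 × 56.79 = 80.20 days.
Leg 3: γ = 1/√(1 − 0.1730²) = 1/√0.9701 = 1.015; Δt_3 = 1.015 × 282.3 = 286.6 days.
Total: 193.0 + 80.20 + 286.6 days.

Δt = 560 days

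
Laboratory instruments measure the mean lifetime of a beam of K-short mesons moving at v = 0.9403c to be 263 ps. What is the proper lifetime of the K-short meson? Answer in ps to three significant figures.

γ = 1/√(1 − 0.9403²) = 1/√0.1158 = 2.938
The lab-frame lifetime is the dilated interval; the proper lifetime is τ₀ = Δt/γ = 263/2.938 ps.

τ₀ = 89.5 ps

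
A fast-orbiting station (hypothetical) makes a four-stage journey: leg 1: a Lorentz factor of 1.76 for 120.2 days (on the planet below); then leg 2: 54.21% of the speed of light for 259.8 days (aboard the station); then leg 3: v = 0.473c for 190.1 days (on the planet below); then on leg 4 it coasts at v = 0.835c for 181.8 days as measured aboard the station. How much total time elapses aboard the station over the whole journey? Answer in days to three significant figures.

τ = 677 days

Leg 1: γ = 1.76; τ_1 = 120.2/1.760 = 68.30 days.
Leg 2: 259.8 days is already measured aboard the station.
Leg 3: γ = 1/√(1 − 0.473²) = 1/√0.7763 = 1.135; τ_3 = 190.1/1.135 = 167.5 days.
Leg 4: 181.8 days is already measured aboard the station.
Total: 68.30 + 259.8 + 167.5 + 181.8 days.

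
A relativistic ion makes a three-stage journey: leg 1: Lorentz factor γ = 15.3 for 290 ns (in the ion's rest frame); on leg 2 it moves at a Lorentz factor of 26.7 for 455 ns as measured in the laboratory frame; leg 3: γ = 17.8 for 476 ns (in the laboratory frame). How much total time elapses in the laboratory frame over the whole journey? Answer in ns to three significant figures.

Δt = 5370 ns

Leg 1: γ = 15.3; Δt_1 = 15.30 × 290 = 4437 ns.
Leg 2: 455 ns is already measured in the laboratory frame.
Leg 3: 476 ns is already measured in the laboratory frame.
Total: 4437 + 455.0 + 476.0 ns.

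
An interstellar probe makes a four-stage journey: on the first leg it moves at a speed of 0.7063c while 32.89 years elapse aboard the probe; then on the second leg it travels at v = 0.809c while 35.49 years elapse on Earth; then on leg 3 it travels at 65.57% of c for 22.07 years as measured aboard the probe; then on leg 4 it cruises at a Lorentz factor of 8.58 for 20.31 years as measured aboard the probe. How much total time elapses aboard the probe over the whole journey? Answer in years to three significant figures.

Leg 1: 32.89 years is already measured aboard the probe.
Leg 2: γ = 1/√(1 − 0.809²) = 1/√0.3455 = 1.701; τ_2 = 35.49/1.701 = 20.86 years.
Leg 3: 22.07 years is already measured aboard the probe.
Leg 4: 20.31 years is already measured aboard the probe.
Total: 32.89 + 20.86 + 22.07 + 20.31 years.

τ = 96.1 years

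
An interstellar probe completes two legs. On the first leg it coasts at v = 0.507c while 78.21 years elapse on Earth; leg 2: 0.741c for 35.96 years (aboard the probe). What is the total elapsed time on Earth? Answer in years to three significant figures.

Leg 1: 78.21 years is already measured on Earth.
Leg 2: γ = 1/√(1 − 0.741²) = 1/√0.4509 = 1.489; Δt_2 = 1.489 × 35.96 = 53.55 years.
Total: 78.21 + 53.55 years.

Δt = 132 years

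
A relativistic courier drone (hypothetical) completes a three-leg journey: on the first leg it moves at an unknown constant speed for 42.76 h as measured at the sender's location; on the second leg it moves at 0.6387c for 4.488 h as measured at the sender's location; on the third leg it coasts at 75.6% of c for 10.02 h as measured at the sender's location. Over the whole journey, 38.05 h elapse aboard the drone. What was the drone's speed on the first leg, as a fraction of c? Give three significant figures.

Leg 1: speed unknown; τ_1 = 42.76/γ_1.
Leg 2: γ = 1/√(1 − 0.6387²) = 1/√0.5921 = 1.300; τ_2 = 4.488/1.300 = 3.453 h.
Leg 3: β = 0.756; γ = 1/√(1 − 0.756²) = 1/√0.4285 = 1.528; τ_3 = 10.02/1.528 = 6.559 h.
Total proper time: τ_1 + 3.453 + 6.559 = 38.05, so τ_1 = 38.05 − 10.01 = 28.04 h.
γ_1 = 42.76/28.04 = 1.525; β = √(1 − 1/γ²) = √0.5701.

β = 0.755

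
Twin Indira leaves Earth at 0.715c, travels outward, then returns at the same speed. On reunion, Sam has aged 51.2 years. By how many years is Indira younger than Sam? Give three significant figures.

γ = 1/√(1 − 0.715²) = 1/√0.4888 = 1.430
Indira's elapsed proper time: τ = 51.2/1.430 = 35.80 years.
Age gap = Δt − τ = 51.2 − 35.80 years.

Δt − τ = 15.4 years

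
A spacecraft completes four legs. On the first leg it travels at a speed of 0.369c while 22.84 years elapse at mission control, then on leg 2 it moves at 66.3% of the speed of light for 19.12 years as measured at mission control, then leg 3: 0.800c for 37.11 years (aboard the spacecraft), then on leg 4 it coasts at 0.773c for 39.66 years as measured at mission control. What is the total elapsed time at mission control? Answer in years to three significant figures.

Δt = 143 years

Leg 1: 22.84 years is already measured at mission control.
Leg 2: 19.12 years is already measured at mission control.
Leg 3: γ = 1/√(1 − 0.800²) = 5/3 ≈ 1.667; Δt_3 = 1.667 × 37.11 = 61.85 years.
Leg 4: 39.66 years is already measured at mission control.
Total: 22.84 + 19.12 + 61.85 + 39.66 years.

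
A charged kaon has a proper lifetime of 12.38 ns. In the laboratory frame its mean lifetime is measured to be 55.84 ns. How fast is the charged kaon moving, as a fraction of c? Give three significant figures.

γ = Δt/τ₀ = 55.84/12.38 = 4.511
β = √(1 − 1/γ²) = √(1 − 0.04915) = √0.9508

v = 0.975c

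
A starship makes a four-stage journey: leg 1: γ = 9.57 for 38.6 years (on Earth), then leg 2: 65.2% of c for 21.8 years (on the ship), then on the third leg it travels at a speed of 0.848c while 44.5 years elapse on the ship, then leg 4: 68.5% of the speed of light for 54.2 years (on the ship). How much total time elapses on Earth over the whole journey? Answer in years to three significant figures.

Leg 1: 38.6 years is already measured on Earth.
Leg 2: β = 0.652; γ = 1/√(1 − 0.652²) = 1/√0.5749 = 1.319; Δt_2 = 1.319 × 21.8 = 28.75 years.
Leg 3: γ = 1/√(1 − 0.848²) = 1/√0.2809 = 1.887; Δt_3 = 1.887 × 44.5 = 83.96 years.
Leg 4: β = 0.685; γ = 1/√(1 − 0.685²) = 1/√0.5308 = 1.373; Δt_4 = 1.373 × 54.2 = 74.40 years.
Total: 38.60 + 28.75 + 83.96 + 74.40 years.

Δt = 226 years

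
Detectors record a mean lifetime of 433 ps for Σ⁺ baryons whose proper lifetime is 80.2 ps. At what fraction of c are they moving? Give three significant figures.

γ = Δt/τ₀ = 433/80.2 = 5.399
β = √(1 − 1/γ²) = √(1 − 0.03431) = √0.9657

β = 0.983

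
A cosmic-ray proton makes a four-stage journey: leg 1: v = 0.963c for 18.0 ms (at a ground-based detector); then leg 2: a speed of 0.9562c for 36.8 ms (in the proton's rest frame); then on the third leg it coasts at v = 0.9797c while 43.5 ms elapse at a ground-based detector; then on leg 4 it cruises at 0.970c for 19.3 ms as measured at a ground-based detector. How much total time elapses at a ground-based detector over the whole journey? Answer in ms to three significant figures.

Leg 1: 18.0 ms is already measured at a ground-based detector.
Leg 2: γ = 1/√(1 − 0.9562²) = 1/√0.08568 = 3.416; Δt_2 = 3.416 × 36.8 = 125.7 ms.
Leg 3: 43.5 ms is already measured at a ground-based detector.
Leg 4: 19.3 ms is already measured at a ground-based detector.
Total: 18.00 + 125.7 + 43.50 + 19.30 ms.

Δt = 207 ms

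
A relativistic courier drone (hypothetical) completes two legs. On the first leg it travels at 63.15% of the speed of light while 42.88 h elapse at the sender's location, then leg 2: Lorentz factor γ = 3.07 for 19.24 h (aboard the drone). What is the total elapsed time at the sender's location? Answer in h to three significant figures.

Δt = 102 h

Leg 1: 42.88 h is already measured at the sender's location.
Leg 2: γ = 3.07; Δt_2 = 3.070 × 19.24 = 59.07 h.
Total: 42.88 + 59.07 h.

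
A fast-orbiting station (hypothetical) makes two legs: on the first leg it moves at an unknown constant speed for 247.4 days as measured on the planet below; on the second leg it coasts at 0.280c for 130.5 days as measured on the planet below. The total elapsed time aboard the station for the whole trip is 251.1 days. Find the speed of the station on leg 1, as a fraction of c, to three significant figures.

Leg 1: speed unknown; τ_1 = 247.4/γ_1.
Leg 2: γ = 1/√(1 − 0.280²) = 25/24 ≈ 1.042; τ_2 = 130.5/1.042 = 125.3 days.
Total proper time: τ_1 + 125.3 = 251.1, so τ_1 = 251.1 − 125.3 = 125.8 days.
γ_1 = 247.4/125.8 = 1.966; β = √(1 − 1/γ²) = √0.7414.

β = 0.861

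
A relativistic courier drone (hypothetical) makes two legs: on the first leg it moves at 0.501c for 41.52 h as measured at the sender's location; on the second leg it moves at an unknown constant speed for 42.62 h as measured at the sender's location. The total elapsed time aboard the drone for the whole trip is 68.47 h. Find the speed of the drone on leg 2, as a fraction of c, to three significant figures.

Leg 1: γ = 1/√(1 − 0.501²) = 1/√0.7490 = 1.155; τ_1 = 41.52/1.155 = 35.93 h.
Leg 2: speed unknown; τ_2 = 42.62/γ_2.
Total proper time: 35.93 + τ_2 = 68.47, so τ_2 = 68.47 − 35.93 = 32.54 h.
γ_2 = 42.62/32.54 = 1.310; β = √(1 − 1/γ²) = √0.4172.

β = 0.646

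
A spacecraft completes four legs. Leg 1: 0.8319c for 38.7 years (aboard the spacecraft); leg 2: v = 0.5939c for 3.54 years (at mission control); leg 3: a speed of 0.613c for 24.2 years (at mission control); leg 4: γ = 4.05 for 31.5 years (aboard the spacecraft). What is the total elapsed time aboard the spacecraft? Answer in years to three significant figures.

Leg 1: 38.7 years is already measured aboard the spacecraft.
Leg 2: γ = 1/√(1 − 0.5939²) = 1/√0.6473 = 1.243; τ_2 = 3.54/1.243 = 2.848 years.
Leg 3: γ = 1/√(1 − 0.613²) = 1/√0.6242 = 1.266; τ_3 = 24.2/1.266 = 19.12 years.
Leg 4: 31.5 years is already measured aboard the spacecraft.
Total: 38.70 + 2.848 + 19.12 + 31.50 years.

τ = 92.2 years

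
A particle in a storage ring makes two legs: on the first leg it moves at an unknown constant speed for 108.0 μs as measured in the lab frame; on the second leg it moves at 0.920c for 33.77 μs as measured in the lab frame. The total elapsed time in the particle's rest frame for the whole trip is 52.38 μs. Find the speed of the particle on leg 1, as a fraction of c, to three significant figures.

Leg 1: speed unknown; τ_1 = 108.0/γ_1.
Leg 2: γ = 1/√(1 − 0.920²) = 1/√0.1536 = 2.552; τ_2 = 33.77/2.552 = 13.24 μs.
Total proper time: τ_1 + 13.24 = 52.38, so τ_1 = 52.38 − 13.24 = 39.14 μs.
γ_1 = 108.0/39.14 = 2.759; β = √(1 − 1/γ²) = √0.8686.

β = 0.932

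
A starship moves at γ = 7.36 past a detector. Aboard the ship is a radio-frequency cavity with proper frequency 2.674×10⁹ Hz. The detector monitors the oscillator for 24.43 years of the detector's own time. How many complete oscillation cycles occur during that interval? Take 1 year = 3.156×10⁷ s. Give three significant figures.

N = 2.80×10¹⁷

γ = 7.36
During 24.43 years of lab time, the oscillator's proper time advances by τ = Δt/γ = 24.43/7.360 = 3.319 years = 1.048×10⁸ s.
N = f × τ = 2.674×10⁹ × 1.048×10⁸ = 2.801×10¹⁷.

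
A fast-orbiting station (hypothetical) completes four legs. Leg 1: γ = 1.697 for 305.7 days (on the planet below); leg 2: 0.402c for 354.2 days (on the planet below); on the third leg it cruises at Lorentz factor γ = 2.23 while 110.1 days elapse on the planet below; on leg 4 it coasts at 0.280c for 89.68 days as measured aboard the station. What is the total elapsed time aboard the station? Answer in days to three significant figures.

τ = 644 days

Leg 1: γ = 1.697; τ_1 = 305.7/1.697 = 180.1 days.
Leg 2: γ = 1/√(1 − 0.402²) = 1/√0.8384 = 1.092; τ_2 = 354.2/1.092 = 324.3 days.
Leg 3: γ = 2.23; τ_3 = 110.1/2.230 = 49.37 days.
Leg 4: 89.68 days is already measured aboard the station.
Total: 180.1 + 324.3 + 49.37 + 89.68 days.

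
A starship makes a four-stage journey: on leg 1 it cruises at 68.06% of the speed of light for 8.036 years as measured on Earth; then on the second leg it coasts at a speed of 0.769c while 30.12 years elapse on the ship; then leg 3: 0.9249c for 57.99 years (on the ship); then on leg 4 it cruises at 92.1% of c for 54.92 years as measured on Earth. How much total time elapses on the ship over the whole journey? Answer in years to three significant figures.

τ = 115 years

Leg 1: β = 0.6806; γ = 1/√(1 − 0.6806²) = 1/√0.5368 = 1.365; τ_1 = 8.036/1.365 = 5.888 years.
Leg 2: 30.12 years is already measured on the ship.
Leg 3: 57.99 years is already measured on the ship.
Leg 4: β = 0.921; γ = 1/√(1 − 0.921²) = 1/√0.1518 = 2.567; τ_4 = 54.92/2.567 = 21.39 years.
Total: 5.888 + 30.12 + 57.99 + 21.39 years.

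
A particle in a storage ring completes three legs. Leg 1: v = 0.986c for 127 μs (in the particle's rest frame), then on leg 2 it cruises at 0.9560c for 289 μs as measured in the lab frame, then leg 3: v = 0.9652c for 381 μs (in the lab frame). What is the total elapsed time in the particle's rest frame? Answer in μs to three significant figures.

τ = 311 μs

Leg 1: 127 μs is already measured in the particle's rest frame.
Leg 2: γ = 1/√(1 − 0.9560²) = 1/√0.08606 = 3.409; τ_2 = 289/3.409 = 84.78 μs.
Leg 3: γ = 1/√(1 − 0.9652²) = 1/√0.06839 = 3.824; τ_3 = 381/3.824 = 99.64 μs.
Total: 127.0 + 84.78 + 99.64 μs.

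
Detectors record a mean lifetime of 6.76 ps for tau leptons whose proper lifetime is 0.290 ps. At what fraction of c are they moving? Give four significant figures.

γ = Δt/τ₀ = 6.76/0.290 = 23.31
β = √(1 − 1/γ²) = √(1 − 0.001840) = √0.9982

v = 0.9991c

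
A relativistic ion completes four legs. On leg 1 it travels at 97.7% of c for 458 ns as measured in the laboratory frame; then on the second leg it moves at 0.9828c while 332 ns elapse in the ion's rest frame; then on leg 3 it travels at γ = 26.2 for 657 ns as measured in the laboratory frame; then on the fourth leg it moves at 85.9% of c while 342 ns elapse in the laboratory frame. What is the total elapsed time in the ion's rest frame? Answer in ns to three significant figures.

τ = 630 ns

Leg 1: β = 0.977; γ = 1/√(1 − 0.977²) = 1/√0.04547 = 4.690; τ_1 = 458/4.690 = 97.66 ns.
Leg 2: 332 ns is already measured in the ion's rest frame.
Leg 3: γ = 26.2; τ_3 = 657/26.20 = 25.08 ns.
Leg 4: β = 0.859; γ = 1/√(1 − 0.859²) = 1/√0.2621 = 1.953; τ_4 = 342/1.953 = 175.1 ns.
Total: 97.66 + 332.0 + 25.08 + 175.1 ns.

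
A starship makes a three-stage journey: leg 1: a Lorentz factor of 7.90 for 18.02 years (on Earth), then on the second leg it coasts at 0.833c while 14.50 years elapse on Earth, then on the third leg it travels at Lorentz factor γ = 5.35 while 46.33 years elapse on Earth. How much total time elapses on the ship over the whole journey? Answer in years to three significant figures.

Leg 1: γ = 7.90; τ_1 = 18.02/7.900 = 2.281 years.
Leg 2: γ = 1/√(1 − 0.833²) = 1/√0.3061 = 1.807; τ_2 = 14.50/1.807 = 8.022 years.
Leg 3: γ = 5.35; τ_3 = 46.33/5.350 = 8.660 years.
Total: 2.281 + 8.022 + 8.660 years.

τ = 19.0 years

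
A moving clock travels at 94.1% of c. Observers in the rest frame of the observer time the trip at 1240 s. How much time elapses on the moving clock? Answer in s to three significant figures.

β = 0.941; γ = 1/√(1 − 0.941²) = 1/√0.1145 = 2.955
The interval measured in the rest frame of the observer is the dilated one; the clock on the moving clock measures the proper time τ = Δt/γ = 1240/2.955 s.

τ = 420 s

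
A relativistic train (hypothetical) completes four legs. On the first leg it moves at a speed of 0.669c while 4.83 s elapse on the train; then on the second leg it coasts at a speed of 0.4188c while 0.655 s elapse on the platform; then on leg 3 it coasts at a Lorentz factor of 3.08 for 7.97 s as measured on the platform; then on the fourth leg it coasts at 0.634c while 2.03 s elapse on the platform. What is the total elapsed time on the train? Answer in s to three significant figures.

Leg 1: 4.83 s is already measured on the train.
Leg 2: γ = 1/√(1 − 0.4188²) = 1/√0.8246 = 1.101; τ_2 = 0.655/1.101 = 0.5948 s.
Leg 3: γ = 3.08; τ_3 = 7.97/3.080 = 2.588 s.
Leg 4: γ = 1/√(1 − 0.634²) = 1/√0.5980 = 1.293; τ_4 = 2.03/1.293 = 1.570 s.
Total: 4.830 + 0.5948 + 2.588 + 1.570 s.

τ = 9.58 s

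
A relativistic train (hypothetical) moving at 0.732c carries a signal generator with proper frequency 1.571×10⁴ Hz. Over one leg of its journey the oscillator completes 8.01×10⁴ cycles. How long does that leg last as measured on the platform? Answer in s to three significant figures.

γ = 1/√(1 − 0.732²) = 1/√0.4642 = 1.468
Proper time for N cycles: τ = N/f = 8.01×10⁴/(1.571×10⁴) = 5.099×10⁰ s = 5.099 s.
Lab-frame duration Δt = γτ = 1.468 × 5.099 = 7.484 s.

Δt = 7.48 s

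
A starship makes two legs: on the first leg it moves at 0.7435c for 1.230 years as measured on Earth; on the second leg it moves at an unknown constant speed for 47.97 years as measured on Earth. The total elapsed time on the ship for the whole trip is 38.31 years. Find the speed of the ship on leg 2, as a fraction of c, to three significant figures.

Leg 1: γ = 1/√(1 − 0.7435²) = 1/√0.4472 = 1.495; τ_1 = 1.230/1.495 = 0.8225 years.
Leg 2: speed unknown; τ_2 = 47.97/γ_2.
Total proper time: 0.8225 + τ_2 = 38.31, so τ_2 = 38.31 − 0.8225 = 37.49 years.
γ_2 = 47.97/37.49 = 1.280; β = √(1 − 1/γ²) = √0.3893.

β = 0.624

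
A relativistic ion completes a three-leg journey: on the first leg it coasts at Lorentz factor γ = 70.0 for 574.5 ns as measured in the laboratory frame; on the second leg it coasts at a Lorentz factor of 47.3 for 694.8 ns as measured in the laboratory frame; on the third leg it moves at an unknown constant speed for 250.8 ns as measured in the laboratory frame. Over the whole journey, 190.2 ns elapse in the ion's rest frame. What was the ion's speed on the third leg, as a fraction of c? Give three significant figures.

Leg 1: γ = 70.0; τ_1 = 574.5/70.00 = 8.207 ns.
Leg 2: γ = 47.3; τ_2 = 694.8/47.30 = 14.69 ns.
Leg 3: speed unknown; τ_3 = 250.8/γ_3.
Total proper time: 8.207 + 14.69 + τ_3 = 190.2, so τ_3 = 190.2 − 22.90 = 167.3 ns.
γ_3 = 250.8/167.3 = 1.499; β = √(1 − 1/γ²) = √0.5550.

β = 0.745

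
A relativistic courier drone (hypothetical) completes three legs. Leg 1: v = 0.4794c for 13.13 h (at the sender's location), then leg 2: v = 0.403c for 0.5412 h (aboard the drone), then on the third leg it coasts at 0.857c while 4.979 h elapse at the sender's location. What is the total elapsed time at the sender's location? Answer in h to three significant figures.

Leg 1: 13.13 h is already measured at the sender's location.
Leg 2: γ = 1/√(1 − 0.403²) = 1/√0.8376 = 1.093; Δt_2 = 1.093 × 0.5412 = 0.5913 h.
Leg 3: 4.979 h is already measured at the sender's location.
Total: 13.13 + 0.5913 + 4.979 h.

Δt = 18.7 h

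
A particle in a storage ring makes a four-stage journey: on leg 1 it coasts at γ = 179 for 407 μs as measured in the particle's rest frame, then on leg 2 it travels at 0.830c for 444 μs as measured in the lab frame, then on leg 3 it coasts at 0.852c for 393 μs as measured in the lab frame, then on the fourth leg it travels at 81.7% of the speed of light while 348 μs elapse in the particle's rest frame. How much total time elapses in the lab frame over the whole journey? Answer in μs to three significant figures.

Δt = 7.43×10⁴ μs

Leg 1: γ = 179; Δt_1 = 179.0 × 407 = 7.285×10⁴ μs.
Leg 2: 444 μs is already measured in the lab frame.
Leg 3: 393 μs is already measured in the lab frame.
Leg 4: β = 0.817; γ = 1/√(1 − 0.817²) = 1/√0.3325 = 1.734; Δt_4 = 1.734 × 348 = 603.5 μs.
Total: 7.285×10⁴ + 444.0 + 393.0 + 603.5 μs.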